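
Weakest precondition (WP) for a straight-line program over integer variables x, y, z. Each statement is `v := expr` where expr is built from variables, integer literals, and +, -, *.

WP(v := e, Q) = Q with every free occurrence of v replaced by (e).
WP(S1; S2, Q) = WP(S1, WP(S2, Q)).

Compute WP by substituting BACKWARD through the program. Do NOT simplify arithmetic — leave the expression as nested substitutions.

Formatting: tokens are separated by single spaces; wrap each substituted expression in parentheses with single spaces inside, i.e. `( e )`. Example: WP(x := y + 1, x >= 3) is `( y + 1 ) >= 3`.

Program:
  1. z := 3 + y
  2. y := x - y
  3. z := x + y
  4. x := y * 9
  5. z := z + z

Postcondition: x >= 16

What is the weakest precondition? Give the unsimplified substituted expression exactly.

Answer: ( ( x - y ) * 9 ) >= 16

Derivation:
post: x >= 16
stmt 5: z := z + z  -- replace 0 occurrence(s) of z with (z + z)
  => x >= 16
stmt 4: x := y * 9  -- replace 1 occurrence(s) of x with (y * 9)
  => ( y * 9 ) >= 16
stmt 3: z := x + y  -- replace 0 occurrence(s) of z with (x + y)
  => ( y * 9 ) >= 16
stmt 2: y := x - y  -- replace 1 occurrence(s) of y with (x - y)
  => ( ( x - y ) * 9 ) >= 16
stmt 1: z := 3 + y  -- replace 0 occurrence(s) of z with (3 + y)
  => ( ( x - y ) * 9 ) >= 16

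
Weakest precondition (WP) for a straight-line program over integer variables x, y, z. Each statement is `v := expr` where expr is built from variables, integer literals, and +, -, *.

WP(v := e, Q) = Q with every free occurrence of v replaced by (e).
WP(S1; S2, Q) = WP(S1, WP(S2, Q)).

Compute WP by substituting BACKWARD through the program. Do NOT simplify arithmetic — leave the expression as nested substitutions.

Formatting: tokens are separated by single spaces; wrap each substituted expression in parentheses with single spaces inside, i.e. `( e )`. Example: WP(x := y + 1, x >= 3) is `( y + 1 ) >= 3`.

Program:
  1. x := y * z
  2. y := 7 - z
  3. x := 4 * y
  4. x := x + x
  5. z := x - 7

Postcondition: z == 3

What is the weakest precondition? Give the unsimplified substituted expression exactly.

Answer: ( ( ( 4 * ( 7 - z ) ) + ( 4 * ( 7 - z ) ) ) - 7 ) == 3

Derivation:
post: z == 3
stmt 5: z := x - 7  -- replace 1 occurrence(s) of z with (x - 7)
  => ( x - 7 ) == 3
stmt 4: x := x + x  -- replace 1 occurrence(s) of x with (x + x)
  => ( ( x + x ) - 7 ) == 3
stmt 3: x := 4 * y  -- replace 2 occurrence(s) of x with (4 * y)
  => ( ( ( 4 * y ) + ( 4 * y ) ) - 7 ) == 3
stmt 2: y := 7 - z  -- replace 2 occurrence(s) of y with (7 - z)
  => ( ( ( 4 * ( 7 - z ) ) + ( 4 * ( 7 - z ) ) ) - 7 ) == 3
stmt 1: x := y * z  -- replace 0 occurrence(s) of x with (y * z)
  => ( ( ( 4 * ( 7 - z ) ) + ( 4 * ( 7 - z ) ) ) - 7 ) == 3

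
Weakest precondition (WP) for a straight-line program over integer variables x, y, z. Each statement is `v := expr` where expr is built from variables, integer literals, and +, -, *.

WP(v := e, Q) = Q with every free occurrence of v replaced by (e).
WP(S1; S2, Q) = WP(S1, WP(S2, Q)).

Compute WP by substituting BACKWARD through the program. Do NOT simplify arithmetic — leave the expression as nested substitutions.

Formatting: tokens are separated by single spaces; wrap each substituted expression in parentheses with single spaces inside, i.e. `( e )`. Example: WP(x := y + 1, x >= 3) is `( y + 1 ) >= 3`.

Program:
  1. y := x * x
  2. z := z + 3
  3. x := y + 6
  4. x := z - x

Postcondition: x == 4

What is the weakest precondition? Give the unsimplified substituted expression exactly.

post: x == 4
stmt 4: x := z - x  -- replace 1 occurrence(s) of x with (z - x)
  => ( z - x ) == 4
stmt 3: x := y + 6  -- replace 1 occurrence(s) of x with (y + 6)
  => ( z - ( y + 6 ) ) == 4
stmt 2: z := z + 3  -- replace 1 occurrence(s) of z with (z + 3)
  => ( ( z + 3 ) - ( y + 6 ) ) == 4
stmt 1: y := x * x  -- replace 1 occurrence(s) of y with (x * x)
  => ( ( z + 3 ) - ( ( x * x ) + 6 ) ) == 4

Answer: ( ( z + 3 ) - ( ( x * x ) + 6 ) ) == 4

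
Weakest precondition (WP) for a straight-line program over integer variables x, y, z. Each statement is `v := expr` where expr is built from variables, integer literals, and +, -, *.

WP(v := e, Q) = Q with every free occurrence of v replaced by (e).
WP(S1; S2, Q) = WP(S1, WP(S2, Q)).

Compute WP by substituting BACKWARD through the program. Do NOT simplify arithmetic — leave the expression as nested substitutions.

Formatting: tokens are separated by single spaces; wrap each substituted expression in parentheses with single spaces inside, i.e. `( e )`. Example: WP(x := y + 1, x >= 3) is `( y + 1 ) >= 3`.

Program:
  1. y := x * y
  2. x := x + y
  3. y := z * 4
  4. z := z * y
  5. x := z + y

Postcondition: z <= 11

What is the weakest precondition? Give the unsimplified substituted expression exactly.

post: z <= 11
stmt 5: x := z + y  -- replace 0 occurrence(s) of x with (z + y)
  => z <= 11
stmt 4: z := z * y  -- replace 1 occurrence(s) of z with (z * y)
  => ( z * y ) <= 11
stmt 3: y := z * 4  -- replace 1 occurrence(s) of y with (z * 4)
  => ( z * ( z * 4 ) ) <= 11
stmt 2: x := x + y  -- replace 0 occurrence(s) of x with (x + y)
  => ( z * ( z * 4 ) ) <= 11
stmt 1: y := x * y  -- replace 0 occurrence(s) of y with (x * y)
  => ( z * ( z * 4 ) ) <= 11

Answer: ( z * ( z * 4 ) ) <= 11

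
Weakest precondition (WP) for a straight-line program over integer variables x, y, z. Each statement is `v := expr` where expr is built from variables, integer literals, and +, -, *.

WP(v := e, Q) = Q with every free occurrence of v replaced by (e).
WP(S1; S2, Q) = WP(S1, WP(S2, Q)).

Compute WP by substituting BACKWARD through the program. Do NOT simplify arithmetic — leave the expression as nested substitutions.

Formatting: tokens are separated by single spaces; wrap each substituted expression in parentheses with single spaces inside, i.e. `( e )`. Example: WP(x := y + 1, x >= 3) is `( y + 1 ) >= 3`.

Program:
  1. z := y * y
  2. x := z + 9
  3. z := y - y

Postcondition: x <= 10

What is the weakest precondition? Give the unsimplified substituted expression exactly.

Answer: ( ( y * y ) + 9 ) <= 10

Derivation:
post: x <= 10
stmt 3: z := y - y  -- replace 0 occurrence(s) of z with (y - y)
  => x <= 10
stmt 2: x := z + 9  -- replace 1 occurrence(s) of x with (z + 9)
  => ( z + 9 ) <= 10
stmt 1: z := y * y  -- replace 1 occurrence(s) of z with (y * y)
  => ( ( y * y ) + 9 ) <= 10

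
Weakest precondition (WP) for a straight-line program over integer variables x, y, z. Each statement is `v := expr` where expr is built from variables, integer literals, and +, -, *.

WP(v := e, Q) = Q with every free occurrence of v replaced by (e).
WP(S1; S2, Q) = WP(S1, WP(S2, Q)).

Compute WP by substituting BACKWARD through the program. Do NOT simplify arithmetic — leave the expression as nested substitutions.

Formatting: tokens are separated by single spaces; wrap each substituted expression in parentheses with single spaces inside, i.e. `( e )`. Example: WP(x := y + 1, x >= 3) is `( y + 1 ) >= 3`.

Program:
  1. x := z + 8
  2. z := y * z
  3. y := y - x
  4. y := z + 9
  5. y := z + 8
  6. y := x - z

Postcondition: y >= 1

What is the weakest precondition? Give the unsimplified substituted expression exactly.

post: y >= 1
stmt 6: y := x - z  -- replace 1 occurrence(s) of y with (x - z)
  => ( x - z ) >= 1
stmt 5: y := z + 8  -- replace 0 occurrence(s) of y with (z + 8)
  => ( x - z ) >= 1
stmt 4: y := z + 9  -- replace 0 occurrence(s) of y with (z + 9)
  => ( x - z ) >= 1
stmt 3: y := y - x  -- replace 0 occurrence(s) of y with (y - x)
  => ( x - z ) >= 1
stmt 2: z := y * z  -- replace 1 occurrence(s) of z with (y * z)
  => ( x - ( y * z ) ) >= 1
stmt 1: x := z + 8  -- replace 1 occurrence(s) of x with (z + 8)
  => ( ( z + 8 ) - ( y * z ) ) >= 1

Answer: ( ( z + 8 ) - ( y * z ) ) >= 1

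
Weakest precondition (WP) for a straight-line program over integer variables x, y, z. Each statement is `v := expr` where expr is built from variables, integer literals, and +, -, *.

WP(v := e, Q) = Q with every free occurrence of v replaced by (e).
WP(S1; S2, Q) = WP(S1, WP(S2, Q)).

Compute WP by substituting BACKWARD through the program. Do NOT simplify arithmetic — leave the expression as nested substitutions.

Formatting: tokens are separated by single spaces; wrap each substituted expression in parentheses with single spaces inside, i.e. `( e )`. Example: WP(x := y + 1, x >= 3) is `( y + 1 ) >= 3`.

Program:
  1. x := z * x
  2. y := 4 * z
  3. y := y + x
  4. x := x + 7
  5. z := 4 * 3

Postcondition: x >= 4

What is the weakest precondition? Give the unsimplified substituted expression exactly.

post: x >= 4
stmt 5: z := 4 * 3  -- replace 0 occurrence(s) of z with (4 * 3)
  => x >= 4
stmt 4: x := x + 7  -- replace 1 occurrence(s) of x with (x + 7)
  => ( x + 7 ) >= 4
stmt 3: y := y + x  -- replace 0 occurrence(s) of y with (y + x)
  => ( x + 7 ) >= 4
stmt 2: y := 4 * z  -- replace 0 occurrence(s) of y with (4 * z)
  => ( x + 7 ) >= 4
stmt 1: x := z * x  -- replace 1 occurrence(s) of x with (z * x)
  => ( ( z * x ) + 7 ) >= 4

Answer: ( ( z * x ) + 7 ) >= 4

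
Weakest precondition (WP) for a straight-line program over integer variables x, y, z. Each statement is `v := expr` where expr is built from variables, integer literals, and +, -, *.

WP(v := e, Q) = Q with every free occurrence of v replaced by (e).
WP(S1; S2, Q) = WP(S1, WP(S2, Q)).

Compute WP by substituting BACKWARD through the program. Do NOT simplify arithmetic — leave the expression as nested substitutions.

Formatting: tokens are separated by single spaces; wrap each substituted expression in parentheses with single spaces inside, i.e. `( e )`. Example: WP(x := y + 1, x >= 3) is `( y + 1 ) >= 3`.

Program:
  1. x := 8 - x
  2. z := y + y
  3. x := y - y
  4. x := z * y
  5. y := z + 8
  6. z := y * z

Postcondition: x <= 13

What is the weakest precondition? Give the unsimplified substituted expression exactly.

Answer: ( ( y + y ) * y ) <= 13

Derivation:
post: x <= 13
stmt 6: z := y * z  -- replace 0 occurrence(s) of z with (y * z)
  => x <= 13
stmt 5: y := z + 8  -- replace 0 occurrence(s) of y with (z + 8)
  => x <= 13
stmt 4: x := z * y  -- replace 1 occurrence(s) of x with (z * y)
  => ( z * y ) <= 13
stmt 3: x := y - y  -- replace 0 occurrence(s) of x with (y - y)
  => ( z * y ) <= 13
stmt 2: z := y + y  -- replace 1 occurrence(s) of z with (y + y)
  => ( ( y + y ) * y ) <= 13
stmt 1: x := 8 - x  -- replace 0 occurrence(s) of x with (8 - x)
  => ( ( y + y ) * y ) <= 13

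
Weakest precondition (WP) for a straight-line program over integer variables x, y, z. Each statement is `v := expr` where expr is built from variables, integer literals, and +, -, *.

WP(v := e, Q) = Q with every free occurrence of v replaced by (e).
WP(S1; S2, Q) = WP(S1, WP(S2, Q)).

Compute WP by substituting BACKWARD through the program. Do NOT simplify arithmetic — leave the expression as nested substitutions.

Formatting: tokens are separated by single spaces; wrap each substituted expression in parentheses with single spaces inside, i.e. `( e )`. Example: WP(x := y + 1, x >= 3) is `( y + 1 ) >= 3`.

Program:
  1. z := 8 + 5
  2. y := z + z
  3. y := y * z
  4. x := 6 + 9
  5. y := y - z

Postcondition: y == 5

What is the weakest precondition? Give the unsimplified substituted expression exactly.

Answer: ( ( ( ( 8 + 5 ) + ( 8 + 5 ) ) * ( 8 + 5 ) ) - ( 8 + 5 ) ) == 5

Derivation:
post: y == 5
stmt 5: y := y - z  -- replace 1 occurrence(s) of y with (y - z)
  => ( y - z ) == 5
stmt 4: x := 6 + 9  -- replace 0 occurrence(s) of x with (6 + 9)
  => ( y - z ) == 5
stmt 3: y := y * z  -- replace 1 occurrence(s) of y with (y * z)
  => ( ( y * z ) - z ) == 5
stmt 2: y := z + z  -- replace 1 occurrence(s) of y with (z + z)
  => ( ( ( z + z ) * z ) - z ) == 5
stmt 1: z := 8 + 5  -- replace 4 occurrence(s) of z with (8 + 5)
  => ( ( ( ( 8 + 5 ) + ( 8 + 5 ) ) * ( 8 + 5 ) ) - ( 8 + 5 ) ) == 5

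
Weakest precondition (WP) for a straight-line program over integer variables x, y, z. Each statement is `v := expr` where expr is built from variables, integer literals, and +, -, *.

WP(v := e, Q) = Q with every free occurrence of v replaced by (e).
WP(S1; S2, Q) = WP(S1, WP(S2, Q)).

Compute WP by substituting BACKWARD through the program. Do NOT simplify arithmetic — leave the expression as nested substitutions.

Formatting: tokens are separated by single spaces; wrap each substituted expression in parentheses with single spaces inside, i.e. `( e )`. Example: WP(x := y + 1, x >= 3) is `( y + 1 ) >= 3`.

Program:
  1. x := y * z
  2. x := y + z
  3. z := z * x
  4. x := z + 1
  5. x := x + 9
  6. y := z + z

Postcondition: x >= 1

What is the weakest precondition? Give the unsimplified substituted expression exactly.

post: x >= 1
stmt 6: y := z + z  -- replace 0 occurrence(s) of y with (z + z)
  => x >= 1
stmt 5: x := x + 9  -- replace 1 occurrence(s) of x with (x + 9)
  => ( x + 9 ) >= 1
stmt 4: x := z + 1  -- replace 1 occurrence(s) of x with (z + 1)
  => ( ( z + 1 ) + 9 ) >= 1
stmt 3: z := z * x  -- replace 1 occurrence(s) of z with (z * x)
  => ( ( ( z * x ) + 1 ) + 9 ) >= 1
stmt 2: x := y + z  -- replace 1 occurrence(s) of x with (y + z)
  => ( ( ( z * ( y + z ) ) + 1 ) + 9 ) >= 1
stmt 1: x := y * z  -- replace 0 occurrence(s) of x with (y * z)
  => ( ( ( z * ( y + z ) ) + 1 ) + 9 ) >= 1

Answer: ( ( ( z * ( y + z ) ) + 1 ) + 9 ) >= 1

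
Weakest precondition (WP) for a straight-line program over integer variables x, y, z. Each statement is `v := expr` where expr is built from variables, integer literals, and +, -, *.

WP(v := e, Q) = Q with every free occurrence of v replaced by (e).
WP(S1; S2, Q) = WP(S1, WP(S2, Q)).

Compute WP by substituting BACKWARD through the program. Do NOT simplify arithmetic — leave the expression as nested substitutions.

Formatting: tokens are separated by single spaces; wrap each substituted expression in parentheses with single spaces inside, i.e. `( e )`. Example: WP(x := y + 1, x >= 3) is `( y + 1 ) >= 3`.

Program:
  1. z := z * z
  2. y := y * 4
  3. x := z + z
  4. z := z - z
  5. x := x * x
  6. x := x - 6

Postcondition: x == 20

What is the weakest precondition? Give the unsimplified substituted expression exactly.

post: x == 20
stmt 6: x := x - 6  -- replace 1 occurrence(s) of x with (x - 6)
  => ( x - 6 ) == 20
stmt 5: x := x * x  -- replace 1 occurrence(s) of x with (x * x)
  => ( ( x * x ) - 6 ) == 20
stmt 4: z := z - z  -- replace 0 occurrence(s) of z with (z - z)
  => ( ( x * x ) - 6 ) == 20
stmt 3: x := z + z  -- replace 2 occurrence(s) of x with (z + z)
  => ( ( ( z + z ) * ( z + z ) ) - 6 ) == 20
stmt 2: y := y * 4  -- replace 0 occurrence(s) of y with (y * 4)
  => ( ( ( z + z ) * ( z + z ) ) - 6 ) == 20
stmt 1: z := z * z  -- replace 4 occurrence(s) of z with (z * z)
  => ( ( ( ( z * z ) + ( z * z ) ) * ( ( z * z ) + ( z * z ) ) ) - 6 ) == 20

Answer: ( ( ( ( z * z ) + ( z * z ) ) * ( ( z * z ) + ( z * z ) ) ) - 6 ) == 20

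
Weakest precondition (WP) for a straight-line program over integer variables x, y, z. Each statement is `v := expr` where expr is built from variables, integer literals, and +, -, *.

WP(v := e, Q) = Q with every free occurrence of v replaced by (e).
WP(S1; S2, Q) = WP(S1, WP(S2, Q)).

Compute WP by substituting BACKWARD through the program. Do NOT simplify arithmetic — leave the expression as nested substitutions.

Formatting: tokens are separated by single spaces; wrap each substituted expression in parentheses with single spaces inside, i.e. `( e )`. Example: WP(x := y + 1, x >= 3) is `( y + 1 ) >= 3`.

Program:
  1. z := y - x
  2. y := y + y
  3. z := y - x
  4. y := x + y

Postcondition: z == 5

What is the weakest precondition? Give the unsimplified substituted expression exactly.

post: z == 5
stmt 4: y := x + y  -- replace 0 occurrence(s) of y with (x + y)
  => z == 5
stmt 3: z := y - x  -- replace 1 occurrence(s) of z with (y - x)
  => ( y - x ) == 5
stmt 2: y := y + y  -- replace 1 occurrence(s) of y with (y + y)
  => ( ( y + y ) - x ) == 5
stmt 1: z := y - x  -- replace 0 occurrence(s) of z with (y - x)
  => ( ( y + y ) - x ) == 5

Answer: ( ( y + y ) - x ) == 5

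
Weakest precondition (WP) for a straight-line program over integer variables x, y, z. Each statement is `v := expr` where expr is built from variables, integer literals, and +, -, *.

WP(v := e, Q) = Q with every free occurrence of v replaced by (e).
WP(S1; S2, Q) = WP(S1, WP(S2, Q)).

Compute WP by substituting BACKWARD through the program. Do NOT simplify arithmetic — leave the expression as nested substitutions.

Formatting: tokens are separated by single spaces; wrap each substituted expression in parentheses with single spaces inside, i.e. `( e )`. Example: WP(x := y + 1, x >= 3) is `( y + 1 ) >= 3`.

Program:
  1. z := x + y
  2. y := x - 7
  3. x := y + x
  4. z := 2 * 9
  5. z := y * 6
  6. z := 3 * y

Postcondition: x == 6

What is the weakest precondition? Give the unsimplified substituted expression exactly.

post: x == 6
stmt 6: z := 3 * y  -- replace 0 occurrence(s) of z with (3 * y)
  => x == 6
stmt 5: z := y * 6  -- replace 0 occurrence(s) of z with (y * 6)
  => x == 6
stmt 4: z := 2 * 9  -- replace 0 occurrence(s) of z with (2 * 9)
  => x == 6
stmt 3: x := y + x  -- replace 1 occurrence(s) of x with (y + x)
  => ( y + x ) == 6
stmt 2: y := x - 7  -- replace 1 occurrence(s) of y with (x - 7)
  => ( ( x - 7 ) + x ) == 6
stmt 1: z := x + y  -- replace 0 occurrence(s) of z with (x + y)
  => ( ( x - 7 ) + x ) == 6

Answer: ( ( x - 7 ) + x ) == 6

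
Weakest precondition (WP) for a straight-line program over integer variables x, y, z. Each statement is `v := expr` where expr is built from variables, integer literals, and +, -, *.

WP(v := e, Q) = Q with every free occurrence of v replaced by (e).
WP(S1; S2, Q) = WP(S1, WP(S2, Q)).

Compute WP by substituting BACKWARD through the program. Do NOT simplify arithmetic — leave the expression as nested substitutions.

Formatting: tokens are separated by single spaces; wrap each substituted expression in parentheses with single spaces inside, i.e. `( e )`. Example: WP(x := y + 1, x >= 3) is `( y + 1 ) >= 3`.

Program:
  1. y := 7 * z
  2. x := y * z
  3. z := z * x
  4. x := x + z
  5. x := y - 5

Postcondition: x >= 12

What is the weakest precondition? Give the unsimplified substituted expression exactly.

Answer: ( ( 7 * z ) - 5 ) >= 12

Derivation:
post: x >= 12
stmt 5: x := y - 5  -- replace 1 occurrence(s) of x with (y - 5)
  => ( y - 5 ) >= 12
stmt 4: x := x + z  -- replace 0 occurrence(s) of x with (x + z)
  => ( y - 5 ) >= 12
stmt 3: z := z * x  -- replace 0 occurrence(s) of z with (z * x)
  => ( y - 5 ) >= 12
stmt 2: x := y * z  -- replace 0 occurrence(s) of x with (y * z)
  => ( y - 5 ) >= 12
stmt 1: y := 7 * z  -- replace 1 occurrence(s) of y with (7 * z)
  => ( ( 7 * z ) - 5 ) >= 12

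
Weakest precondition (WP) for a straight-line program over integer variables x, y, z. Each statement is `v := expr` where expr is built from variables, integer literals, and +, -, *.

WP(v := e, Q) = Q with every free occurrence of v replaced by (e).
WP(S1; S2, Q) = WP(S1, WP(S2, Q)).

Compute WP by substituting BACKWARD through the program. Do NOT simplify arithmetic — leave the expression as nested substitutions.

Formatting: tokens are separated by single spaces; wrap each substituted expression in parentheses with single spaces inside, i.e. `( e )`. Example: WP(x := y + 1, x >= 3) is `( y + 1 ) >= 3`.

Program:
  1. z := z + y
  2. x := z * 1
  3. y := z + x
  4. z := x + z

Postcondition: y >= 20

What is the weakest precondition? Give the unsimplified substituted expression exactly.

post: y >= 20
stmt 4: z := x + z  -- replace 0 occurrence(s) of z with (x + z)
  => y >= 20
stmt 3: y := z + x  -- replace 1 occurrence(s) of y with (z + x)
  => ( z + x ) >= 20
stmt 2: x := z * 1  -- replace 1 occurrence(s) of x with (z * 1)
  => ( z + ( z * 1 ) ) >= 20
stmt 1: z := z + y  -- replace 2 occurrence(s) of z with (z + y)
  => ( ( z + y ) + ( ( z + y ) * 1 ) ) >= 20

Answer: ( ( z + y ) + ( ( z + y ) * 1 ) ) >= 20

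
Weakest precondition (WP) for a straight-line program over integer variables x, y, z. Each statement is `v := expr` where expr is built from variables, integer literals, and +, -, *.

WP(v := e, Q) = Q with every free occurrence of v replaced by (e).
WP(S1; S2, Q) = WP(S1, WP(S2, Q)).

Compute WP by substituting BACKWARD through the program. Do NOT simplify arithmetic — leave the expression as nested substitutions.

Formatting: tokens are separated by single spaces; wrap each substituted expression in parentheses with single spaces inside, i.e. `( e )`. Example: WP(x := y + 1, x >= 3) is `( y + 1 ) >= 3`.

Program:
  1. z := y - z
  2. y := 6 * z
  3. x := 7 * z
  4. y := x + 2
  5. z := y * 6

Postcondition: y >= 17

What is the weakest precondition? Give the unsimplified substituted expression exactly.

Answer: ( ( 7 * ( y - z ) ) + 2 ) >= 17

Derivation:
post: y >= 17
stmt 5: z := y * 6  -- replace 0 occurrence(s) of z with (y * 6)
  => y >= 17
stmt 4: y := x + 2  -- replace 1 occurrence(s) of y with (x + 2)
  => ( x + 2 ) >= 17
stmt 3: x := 7 * z  -- replace 1 occurrence(s) of x with (7 * z)
  => ( ( 7 * z ) + 2 ) >= 17
stmt 2: y := 6 * z  -- replace 0 occurrence(s) of y with (6 * z)
  => ( ( 7 * z ) + 2 ) >= 17
stmt 1: z := y - z  -- replace 1 occurrence(s) of z with (y - z)
  => ( ( 7 * ( y - z ) ) + 2 ) >= 17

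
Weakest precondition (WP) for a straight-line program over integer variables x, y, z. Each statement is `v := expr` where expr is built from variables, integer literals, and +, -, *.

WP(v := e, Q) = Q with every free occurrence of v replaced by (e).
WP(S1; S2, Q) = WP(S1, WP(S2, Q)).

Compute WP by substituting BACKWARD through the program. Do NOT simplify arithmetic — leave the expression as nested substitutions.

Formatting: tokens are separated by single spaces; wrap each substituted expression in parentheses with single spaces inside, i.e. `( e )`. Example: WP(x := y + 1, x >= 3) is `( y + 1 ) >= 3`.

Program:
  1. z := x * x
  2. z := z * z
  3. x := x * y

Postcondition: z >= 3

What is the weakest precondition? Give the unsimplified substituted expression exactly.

Answer: ( ( x * x ) * ( x * x ) ) >= 3

Derivation:
post: z >= 3
stmt 3: x := x * y  -- replace 0 occurrence(s) of x with (x * y)
  => z >= 3
stmt 2: z := z * z  -- replace 1 occurrence(s) of z with (z * z)
  => ( z * z ) >= 3
stmt 1: z := x * x  -- replace 2 occurrence(s) of z with (x * x)
  => ( ( x * x ) * ( x * x ) ) >= 3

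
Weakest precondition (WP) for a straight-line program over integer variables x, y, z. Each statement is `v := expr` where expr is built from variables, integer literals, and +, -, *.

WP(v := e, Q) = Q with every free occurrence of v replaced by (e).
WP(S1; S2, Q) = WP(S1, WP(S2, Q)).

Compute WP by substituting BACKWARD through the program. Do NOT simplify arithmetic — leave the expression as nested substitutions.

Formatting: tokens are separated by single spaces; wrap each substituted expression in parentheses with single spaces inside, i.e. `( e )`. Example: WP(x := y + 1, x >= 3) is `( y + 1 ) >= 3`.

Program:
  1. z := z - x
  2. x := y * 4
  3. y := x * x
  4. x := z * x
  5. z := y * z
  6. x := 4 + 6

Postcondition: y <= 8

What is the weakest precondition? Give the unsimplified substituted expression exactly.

post: y <= 8
stmt 6: x := 4 + 6  -- replace 0 occurrence(s) of x with (4 + 6)
  => y <= 8
stmt 5: z := y * z  -- replace 0 occurrence(s) of z with (y * z)
  => y <= 8
stmt 4: x := z * x  -- replace 0 occurrence(s) of x with (z * x)
  => y <= 8
stmt 3: y := x * x  -- replace 1 occurrence(s) of y with (x * x)
  => ( x * x ) <= 8
stmt 2: x := y * 4  -- replace 2 occurrence(s) of x with (y * 4)
  => ( ( y * 4 ) * ( y * 4 ) ) <= 8
stmt 1: z := z - x  -- replace 0 occurrence(s) of z with (z - x)
  => ( ( y * 4 ) * ( y * 4 ) ) <= 8

Answer: ( ( y * 4 ) * ( y * 4 ) ) <= 8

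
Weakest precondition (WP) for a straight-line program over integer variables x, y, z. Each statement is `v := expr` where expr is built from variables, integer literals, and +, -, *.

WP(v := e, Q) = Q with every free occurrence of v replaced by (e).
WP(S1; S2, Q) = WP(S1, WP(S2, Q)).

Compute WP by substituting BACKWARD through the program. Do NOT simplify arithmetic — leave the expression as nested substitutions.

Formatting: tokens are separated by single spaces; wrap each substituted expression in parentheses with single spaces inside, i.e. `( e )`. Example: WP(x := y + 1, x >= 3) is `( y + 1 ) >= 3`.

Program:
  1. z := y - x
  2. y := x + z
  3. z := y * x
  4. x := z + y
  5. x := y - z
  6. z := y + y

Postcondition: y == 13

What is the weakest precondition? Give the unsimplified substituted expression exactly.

post: y == 13
stmt 6: z := y + y  -- replace 0 occurrence(s) of z with (y + y)
  => y == 13
stmt 5: x := y - z  -- replace 0 occurrence(s) of x with (y - z)
  => y == 13
stmt 4: x := z + y  -- replace 0 occurrence(s) of x with (z + y)
  => y == 13
stmt 3: z := y * x  -- replace 0 occurrence(s) of z with (y * x)
  => y == 13
stmt 2: y := x + z  -- replace 1 occurrence(s) of y with (x + z)
  => ( x + z ) == 13
stmt 1: z := y - x  -- replace 1 occurrence(s) of z with (y - x)
  => ( x + ( y - x ) ) == 13

Answer: ( x + ( y - x ) ) == 13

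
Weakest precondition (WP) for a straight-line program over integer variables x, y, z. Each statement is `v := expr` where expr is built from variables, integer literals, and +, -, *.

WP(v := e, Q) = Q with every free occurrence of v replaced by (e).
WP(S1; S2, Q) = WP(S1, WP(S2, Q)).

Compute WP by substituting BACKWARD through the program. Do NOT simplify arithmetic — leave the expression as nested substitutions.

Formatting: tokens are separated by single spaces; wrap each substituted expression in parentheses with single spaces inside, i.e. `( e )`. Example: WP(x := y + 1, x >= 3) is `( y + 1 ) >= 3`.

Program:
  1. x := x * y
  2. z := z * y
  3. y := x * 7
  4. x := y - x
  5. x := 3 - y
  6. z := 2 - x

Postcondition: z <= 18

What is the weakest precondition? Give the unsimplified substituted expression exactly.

Answer: ( 2 - ( 3 - ( ( x * y ) * 7 ) ) ) <= 18

Derivation:
post: z <= 18
stmt 6: z := 2 - x  -- replace 1 occurrence(s) of z with (2 - x)
  => ( 2 - x ) <= 18
stmt 5: x := 3 - y  -- replace 1 occurrence(s) of x with (3 - y)
  => ( 2 - ( 3 - y ) ) <= 18
stmt 4: x := y - x  -- replace 0 occurrence(s) of x with (y - x)
  => ( 2 - ( 3 - y ) ) <= 18
stmt 3: y := x * 7  -- replace 1 occurrence(s) of y with (x * 7)
  => ( 2 - ( 3 - ( x * 7 ) ) ) <= 18
stmt 2: z := z * y  -- replace 0 occurrence(s) of z with (z * y)
  => ( 2 - ( 3 - ( x * 7 ) ) ) <= 18
stmt 1: x := x * y  -- replace 1 occurrence(s) of x with (x * y)
  => ( 2 - ( 3 - ( ( x * y ) * 7 ) ) ) <= 18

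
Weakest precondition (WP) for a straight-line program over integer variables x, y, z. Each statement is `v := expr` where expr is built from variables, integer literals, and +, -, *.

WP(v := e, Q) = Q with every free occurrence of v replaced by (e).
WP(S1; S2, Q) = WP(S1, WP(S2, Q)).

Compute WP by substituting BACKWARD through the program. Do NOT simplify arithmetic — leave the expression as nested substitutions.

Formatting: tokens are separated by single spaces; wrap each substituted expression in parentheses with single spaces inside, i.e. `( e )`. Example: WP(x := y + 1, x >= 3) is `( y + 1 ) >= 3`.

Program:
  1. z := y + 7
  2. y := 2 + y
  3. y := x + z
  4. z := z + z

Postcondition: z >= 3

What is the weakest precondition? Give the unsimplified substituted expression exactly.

post: z >= 3
stmt 4: z := z + z  -- replace 1 occurrence(s) of z with (z + z)
  => ( z + z ) >= 3
stmt 3: y := x + z  -- replace 0 occurrence(s) of y with (x + z)
  => ( z + z ) >= 3
stmt 2: y := 2 + y  -- replace 0 occurrence(s) of y with (2 + y)
  => ( z + z ) >= 3
stmt 1: z := y + 7  -- replace 2 occurrence(s) of z with (y + 7)
  => ( ( y + 7 ) + ( y + 7 ) ) >= 3

Answer: ( ( y + 7 ) + ( y + 7 ) ) >= 3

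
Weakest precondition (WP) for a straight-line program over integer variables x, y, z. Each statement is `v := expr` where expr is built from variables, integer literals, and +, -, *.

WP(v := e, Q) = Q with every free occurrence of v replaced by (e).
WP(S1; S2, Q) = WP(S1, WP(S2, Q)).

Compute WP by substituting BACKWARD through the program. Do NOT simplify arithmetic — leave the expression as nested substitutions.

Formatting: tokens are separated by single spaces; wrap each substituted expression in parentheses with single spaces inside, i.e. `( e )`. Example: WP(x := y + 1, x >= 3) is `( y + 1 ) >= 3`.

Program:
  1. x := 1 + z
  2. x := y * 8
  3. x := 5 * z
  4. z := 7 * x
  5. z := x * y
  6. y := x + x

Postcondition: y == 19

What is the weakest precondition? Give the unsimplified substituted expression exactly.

Answer: ( ( 5 * z ) + ( 5 * z ) ) == 19

Derivation:
post: y == 19
stmt 6: y := x + x  -- replace 1 occurrence(s) of y with (x + x)
  => ( x + x ) == 19
stmt 5: z := x * y  -- replace 0 occurrence(s) of z with (x * y)
  => ( x + x ) == 19
stmt 4: z := 7 * x  -- replace 0 occurrence(s) of z with (7 * x)
  => ( x + x ) == 19
stmt 3: x := 5 * z  -- replace 2 occurrence(s) of x with (5 * z)
  => ( ( 5 * z ) + ( 5 * z ) ) == 19
stmt 2: x := y * 8  -- replace 0 occurrence(s) of x with (y * 8)
  => ( ( 5 * z ) + ( 5 * z ) ) == 19
stmt 1: x := 1 + z  -- replace 0 occurrence(s) of x with (1 + z)
  => ( ( 5 * z ) + ( 5 * z ) ) == 19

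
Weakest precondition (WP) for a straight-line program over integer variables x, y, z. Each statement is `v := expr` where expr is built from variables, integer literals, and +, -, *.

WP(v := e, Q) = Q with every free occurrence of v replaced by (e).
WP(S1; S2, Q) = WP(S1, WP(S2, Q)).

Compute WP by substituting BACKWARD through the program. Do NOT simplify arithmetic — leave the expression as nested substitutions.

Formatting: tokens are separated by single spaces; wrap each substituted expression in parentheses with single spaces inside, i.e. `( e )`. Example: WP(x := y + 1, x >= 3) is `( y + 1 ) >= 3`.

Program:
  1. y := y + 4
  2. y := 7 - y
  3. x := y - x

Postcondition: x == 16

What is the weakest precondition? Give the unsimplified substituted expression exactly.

Answer: ( ( 7 - ( y + 4 ) ) - x ) == 16

Derivation:
post: x == 16
stmt 3: x := y - x  -- replace 1 occurrence(s) of x with (y - x)
  => ( y - x ) == 16
stmt 2: y := 7 - y  -- replace 1 occurrence(s) of y with (7 - y)
  => ( ( 7 - y ) - x ) == 16
stmt 1: y := y + 4  -- replace 1 occurrence(s) of y with (y + 4)
  => ( ( 7 - ( y + 4 ) ) - x ) == 16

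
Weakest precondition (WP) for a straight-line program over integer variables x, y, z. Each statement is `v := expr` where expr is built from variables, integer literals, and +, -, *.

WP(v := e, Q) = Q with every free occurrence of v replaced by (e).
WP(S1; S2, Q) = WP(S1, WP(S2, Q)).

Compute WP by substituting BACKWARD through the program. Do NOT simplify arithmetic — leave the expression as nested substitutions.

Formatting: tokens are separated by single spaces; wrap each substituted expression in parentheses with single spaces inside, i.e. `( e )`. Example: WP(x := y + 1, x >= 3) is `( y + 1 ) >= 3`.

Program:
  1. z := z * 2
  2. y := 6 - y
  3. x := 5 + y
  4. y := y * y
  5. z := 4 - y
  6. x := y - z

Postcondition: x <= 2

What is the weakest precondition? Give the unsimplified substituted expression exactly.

post: x <= 2
stmt 6: x := y - z  -- replace 1 occurrence(s) of x with (y - z)
  => ( y - z ) <= 2
stmt 5: z := 4 - y  -- replace 1 occurrence(s) of z with (4 - y)
  => ( y - ( 4 - y ) ) <= 2
stmt 4: y := y * y  -- replace 2 occurrence(s) of y with (y * y)
  => ( ( y * y ) - ( 4 - ( y * y ) ) ) <= 2
stmt 3: x := 5 + y  -- replace 0 occurrence(s) of x with (5 + y)
  => ( ( y * y ) - ( 4 - ( y * y ) ) ) <= 2
stmt 2: y := 6 - y  -- replace 4 occurrence(s) of y with (6 - y)
  => ( ( ( 6 - y ) * ( 6 - y ) ) - ( 4 - ( ( 6 - y ) * ( 6 - y ) ) ) ) <= 2
stmt 1: z := z * 2  -- replace 0 occurrence(s) of z with (z * 2)
  => ( ( ( 6 - y ) * ( 6 - y ) ) - ( 4 - ( ( 6 - y ) * ( 6 - y ) ) ) ) <= 2

Answer: ( ( ( 6 - y ) * ( 6 - y ) ) - ( 4 - ( ( 6 - y ) * ( 6 - y ) ) ) ) <= 2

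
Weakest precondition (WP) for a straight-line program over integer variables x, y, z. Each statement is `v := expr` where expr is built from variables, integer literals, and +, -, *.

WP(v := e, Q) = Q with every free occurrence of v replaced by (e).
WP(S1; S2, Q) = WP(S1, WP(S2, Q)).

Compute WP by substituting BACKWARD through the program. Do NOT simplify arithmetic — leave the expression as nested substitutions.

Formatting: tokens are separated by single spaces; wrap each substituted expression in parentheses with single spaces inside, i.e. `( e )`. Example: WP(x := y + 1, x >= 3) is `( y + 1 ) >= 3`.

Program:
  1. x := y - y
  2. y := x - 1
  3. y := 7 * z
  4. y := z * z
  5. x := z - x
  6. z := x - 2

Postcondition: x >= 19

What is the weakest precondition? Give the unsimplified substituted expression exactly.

Answer: ( z - ( y - y ) ) >= 19

Derivation:
post: x >= 19
stmt 6: z := x - 2  -- replace 0 occurrence(s) of z with (x - 2)
  => x >= 19
stmt 5: x := z - x  -- replace 1 occurrence(s) of x with (z - x)
  => ( z - x ) >= 19
stmt 4: y := z * z  -- replace 0 occurrence(s) of y with (z * z)
  => ( z - x ) >= 19
stmt 3: y := 7 * z  -- replace 0 occurrence(s) of y with (7 * z)
  => ( z - x ) >= 19
stmt 2: y := x - 1  -- replace 0 occurrence(s) of y with (x - 1)
  => ( z - x ) >= 19
stmt 1: x := y - y  -- replace 1 occurrence(s) of x with (y - y)
  => ( z - ( y - y ) ) >= 19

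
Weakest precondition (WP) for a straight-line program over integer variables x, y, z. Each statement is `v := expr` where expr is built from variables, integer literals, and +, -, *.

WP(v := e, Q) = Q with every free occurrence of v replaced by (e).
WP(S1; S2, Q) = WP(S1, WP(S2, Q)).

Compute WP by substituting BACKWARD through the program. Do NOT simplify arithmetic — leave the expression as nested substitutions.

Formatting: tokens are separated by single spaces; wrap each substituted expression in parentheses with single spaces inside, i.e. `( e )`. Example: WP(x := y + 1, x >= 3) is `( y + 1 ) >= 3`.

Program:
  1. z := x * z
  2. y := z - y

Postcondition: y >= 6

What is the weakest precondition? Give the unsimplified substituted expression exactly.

post: y >= 6
stmt 2: y := z - y  -- replace 1 occurrence(s) of y with (z - y)
  => ( z - y ) >= 6
stmt 1: z := x * z  -- replace 1 occurrence(s) of z with (x * z)
  => ( ( x * z ) - y ) >= 6

Answer: ( ( x * z ) - y ) >= 6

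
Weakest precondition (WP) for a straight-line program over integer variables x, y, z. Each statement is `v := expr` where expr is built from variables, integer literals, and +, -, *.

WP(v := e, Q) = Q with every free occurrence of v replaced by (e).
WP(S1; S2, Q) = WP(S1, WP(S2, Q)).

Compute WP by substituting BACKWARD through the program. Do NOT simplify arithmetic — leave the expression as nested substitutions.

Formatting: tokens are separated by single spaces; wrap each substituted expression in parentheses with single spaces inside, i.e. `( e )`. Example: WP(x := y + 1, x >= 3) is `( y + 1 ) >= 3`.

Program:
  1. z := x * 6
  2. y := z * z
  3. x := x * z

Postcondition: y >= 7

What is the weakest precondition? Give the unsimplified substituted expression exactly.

post: y >= 7
stmt 3: x := x * z  -- replace 0 occurrence(s) of x with (x * z)
  => y >= 7
stmt 2: y := z * z  -- replace 1 occurrence(s) of y with (z * z)
  => ( z * z ) >= 7
stmt 1: z := x * 6  -- replace 2 occurrence(s) of z with (x * 6)
  => ( ( x * 6 ) * ( x * 6 ) ) >= 7

Answer: ( ( x * 6 ) * ( x * 6 ) ) >= 7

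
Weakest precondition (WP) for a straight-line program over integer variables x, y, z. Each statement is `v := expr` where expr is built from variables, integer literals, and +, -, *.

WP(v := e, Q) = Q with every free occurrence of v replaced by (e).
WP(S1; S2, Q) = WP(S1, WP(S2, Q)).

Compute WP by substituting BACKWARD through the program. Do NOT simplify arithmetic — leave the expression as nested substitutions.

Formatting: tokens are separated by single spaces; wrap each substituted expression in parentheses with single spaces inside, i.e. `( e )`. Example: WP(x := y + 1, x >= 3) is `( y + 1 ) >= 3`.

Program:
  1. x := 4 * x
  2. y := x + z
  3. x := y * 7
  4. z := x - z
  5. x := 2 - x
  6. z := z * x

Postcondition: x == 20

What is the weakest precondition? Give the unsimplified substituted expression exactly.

Answer: ( 2 - ( ( ( 4 * x ) + z ) * 7 ) ) == 20

Derivation:
post: x == 20
stmt 6: z := z * x  -- replace 0 occurrence(s) of z with (z * x)
  => x == 20
stmt 5: x := 2 - x  -- replace 1 occurrence(s) of x with (2 - x)
  => ( 2 - x ) == 20
stmt 4: z := x - z  -- replace 0 occurrence(s) of z with (x - z)
  => ( 2 - x ) == 20
stmt 3: x := y * 7  -- replace 1 occurrence(s) of x with (y * 7)
  => ( 2 - ( y * 7 ) ) == 20
stmt 2: y := x + z  -- replace 1 occurrence(s) of y with (x + z)
  => ( 2 - ( ( x + z ) * 7 ) ) == 20
stmt 1: x := 4 * x  -- replace 1 occurrence(s) of x with (4 * x)
  => ( 2 - ( ( ( 4 * x ) + z ) * 7 ) ) == 20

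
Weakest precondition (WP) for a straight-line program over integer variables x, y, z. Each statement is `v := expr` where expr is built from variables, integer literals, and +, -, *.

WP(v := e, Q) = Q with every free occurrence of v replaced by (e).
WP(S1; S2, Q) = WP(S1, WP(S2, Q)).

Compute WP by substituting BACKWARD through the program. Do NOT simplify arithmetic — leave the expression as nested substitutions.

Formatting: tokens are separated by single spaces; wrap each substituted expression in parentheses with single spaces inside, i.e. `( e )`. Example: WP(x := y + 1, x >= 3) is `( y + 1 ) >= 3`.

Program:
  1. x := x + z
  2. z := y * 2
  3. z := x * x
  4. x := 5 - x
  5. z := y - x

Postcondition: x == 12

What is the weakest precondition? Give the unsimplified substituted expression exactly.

post: x == 12
stmt 5: z := y - x  -- replace 0 occurrence(s) of z with (y - x)
  => x == 12
stmt 4: x := 5 - x  -- replace 1 occurrence(s) of x with (5 - x)
  => ( 5 - x ) == 12
stmt 3: z := x * x  -- replace 0 occurrence(s) of z with (x * x)
  => ( 5 - x ) == 12
stmt 2: z := y * 2  -- replace 0 occurrence(s) of z with (y * 2)
  => ( 5 - x ) == 12
stmt 1: x := x + z  -- replace 1 occurrence(s) of x with (x + z)
  => ( 5 - ( x + z ) ) == 12

Answer: ( 5 - ( x + z ) ) == 12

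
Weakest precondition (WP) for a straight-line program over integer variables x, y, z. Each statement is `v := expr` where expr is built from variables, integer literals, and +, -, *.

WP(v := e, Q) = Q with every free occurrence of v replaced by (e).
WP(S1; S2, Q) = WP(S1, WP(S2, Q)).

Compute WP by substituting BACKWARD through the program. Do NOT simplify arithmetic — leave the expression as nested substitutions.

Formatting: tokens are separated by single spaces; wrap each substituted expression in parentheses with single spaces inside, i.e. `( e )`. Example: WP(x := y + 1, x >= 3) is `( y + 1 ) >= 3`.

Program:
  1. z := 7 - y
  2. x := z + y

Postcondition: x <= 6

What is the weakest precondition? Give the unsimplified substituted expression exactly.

Answer: ( ( 7 - y ) + y ) <= 6

Derivation:
post: x <= 6
stmt 2: x := z + y  -- replace 1 occurrence(s) of x with (z + y)
  => ( z + y ) <= 6
stmt 1: z := 7 - y  -- replace 1 occurrence(s) of z with (7 - y)
  => ( ( 7 - y ) + y ) <= 6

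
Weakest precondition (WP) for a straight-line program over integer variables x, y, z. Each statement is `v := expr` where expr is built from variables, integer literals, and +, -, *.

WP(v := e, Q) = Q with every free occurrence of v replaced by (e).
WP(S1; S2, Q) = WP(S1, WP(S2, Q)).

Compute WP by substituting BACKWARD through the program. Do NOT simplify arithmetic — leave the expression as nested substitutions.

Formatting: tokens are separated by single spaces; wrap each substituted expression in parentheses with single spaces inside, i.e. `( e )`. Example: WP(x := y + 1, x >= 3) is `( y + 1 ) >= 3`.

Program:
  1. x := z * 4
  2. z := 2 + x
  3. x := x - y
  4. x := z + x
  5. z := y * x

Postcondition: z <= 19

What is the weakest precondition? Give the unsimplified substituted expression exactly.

Answer: ( y * ( ( 2 + ( z * 4 ) ) + ( ( z * 4 ) - y ) ) ) <= 19

Derivation:
post: z <= 19
stmt 5: z := y * x  -- replace 1 occurrence(s) of z with (y * x)
  => ( y * x ) <= 19
stmt 4: x := z + x  -- replace 1 occurrence(s) of x with (z + x)
  => ( y * ( z + x ) ) <= 19
stmt 3: x := x - y  -- replace 1 occurrence(s) of x with (x - y)
  => ( y * ( z + ( x - y ) ) ) <= 19
stmt 2: z := 2 + x  -- replace 1 occurrence(s) of z with (2 + x)
  => ( y * ( ( 2 + x ) + ( x - y ) ) ) <= 19
stmt 1: x := z * 4  -- replace 2 occurrence(s) of x with (z * 4)
  => ( y * ( ( 2 + ( z * 4 ) ) + ( ( z * 4 ) - y ) ) ) <= 19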